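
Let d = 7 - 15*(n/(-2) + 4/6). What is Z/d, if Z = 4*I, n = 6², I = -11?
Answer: -44/267 ≈ -0.16479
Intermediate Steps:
n = 36
Z = -44 (Z = 4*(-11) = -44)
d = 267 (d = 7 - 15*(36/(-2) + 4/6) = 7 - 15*(36*(-½) + 4*(⅙)) = 7 - 15*(-18 + ⅔) = 7 - 15*(-52)/3 = 7 - 5*(-52) = 7 + 260 = 267)
Z/d = -44/267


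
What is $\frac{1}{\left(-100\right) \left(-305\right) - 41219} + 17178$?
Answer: $\frac{184130981}{10719} \approx 17178.0$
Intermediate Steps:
$\frac{1}{\left(-100\right) \left(-305\right) - 41219} + 17178 = \frac{1}{30500 - 41219} + 17178 = \frac{1}{-10719} + 17178 = - \frac{1}{10719} + 17178 = \frac{184130981}{10719}$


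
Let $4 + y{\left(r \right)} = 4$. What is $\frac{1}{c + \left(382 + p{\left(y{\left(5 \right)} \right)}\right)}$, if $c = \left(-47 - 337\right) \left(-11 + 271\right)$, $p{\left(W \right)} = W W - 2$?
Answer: $- \frac{1}{99460} \approx -1.0054 \cdot 10^{-5}$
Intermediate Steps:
$y{\left(r \right)} = 0$ ($y{\left(r \right)} = -4 + 4 = 0$)
$p{\left(W \right)} = -2 + W^{2}$ ($p{\left(W \right)} = W^{2} - 2 = -2 + W^{2}$)
$c = -99840$ ($c = \left(-384\right) 260 = -99840$)
$\frac{1}{c + \left(382 + p{\left(y{\left(5 \right)} \right)}\right)} = \frac{1}{-99840 + \left(382 - \left(2 - 0^{2}\right)\right)} = \frac{1}{-99840 + \left(382 + \left(-2 + 0\right)\right)} = \frac{1}{-99840 + \left(382 - 2\right)} = \frac{1}{-99840 + 380} = \frac{1}{-99460} = - \frac{1}{99460}$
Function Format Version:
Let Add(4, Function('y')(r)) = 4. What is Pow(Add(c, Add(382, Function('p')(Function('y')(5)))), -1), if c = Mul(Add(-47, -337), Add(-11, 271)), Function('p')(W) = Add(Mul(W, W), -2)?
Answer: Rational(-1, 99460) ≈ -1.0054e-5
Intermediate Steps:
Function('y')(r) = 0 (Function('y')(r) = Add(-4, 4) = 0)
Function('p')(W) = Add(-2, Pow(W, 2)) (Function('p')(W) = Add(Pow(W, 2), -2) = Add(-2, Pow(W, 2)))
c = -99840 (c = Mul(-384, 260) = -99840)
Pow(Add(c, Add(382, Function('p')(Function('y')(5)))), -1) = Pow(Add(-99840, Add(382, Add(-2, Pow(0, 2)))), -1) = Pow(Add(-99840, Add(382, Add(-2, 0))), -1) = Pow(Add(-99840, Add(382, -2)), -1) = Pow(Add(-99840, 380), -1) = Pow(-99460, -1) = Rational(-1, 99460)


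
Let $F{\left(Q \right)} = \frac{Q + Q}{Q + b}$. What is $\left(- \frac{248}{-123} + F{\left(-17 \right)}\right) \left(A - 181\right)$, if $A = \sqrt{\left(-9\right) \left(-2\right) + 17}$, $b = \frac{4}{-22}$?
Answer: $- \frac{5603398}{7749} + \frac{30958 \sqrt{35}}{7749} \approx -699.48$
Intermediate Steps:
$b = - \frac{2}{11}$ ($b = 4 \left(- \frac{1}{22}\right) = - \frac{2}{11} \approx -0.18182$)
$F{\left(Q \right)} = \frac{2 Q}{- \frac{2}{11} + Q}$ ($F{\left(Q \right)} = \frac{Q + Q}{Q - \frac{2}{11}} = \frac{2 Q}{- \frac{2}{11} + Q}$)
$A = \sqrt{35}$ ($A = \sqrt{18 + 17} = \sqrt{35} \approx 5.9161$)
$\left(- \frac{248}{-123} + F{\left(-17 \right)}\right) \left(A - 181\right) = \left(- \frac{248}{-123} + 22 \left(-17\right) \frac{1}{-2 + 11 \left(-17\right)}\right) \left(\sqrt{35} - 181\right) = \left(\left(-248\right) \left(- \frac{1}{123}\right) + 22 \left(-17\right) \frac{1}{-2 - 187}\right) \left(-181 + \sqrt{35}\right) = \left(\frac{248}{123} + 22 \left(-17\right) \frac{1}{-189}\right) \left(-181 + \sqrt{35}\right) = \left(\frac{248}{123} + 22 \left(-17\right) \left(- \frac{1}{189}\right)\right) \left(-181 + \sqrt{35}\right) = \left(\frac{248}{123} + \frac{374}{189}\right) \left(-181 + \sqrt{35}\right) = \frac{30958 \left(-181 + \sqrt{35}\right)}{7749} = - \frac{5603398}{7749} + \frac{30958 \sqrt{35}}{7749}$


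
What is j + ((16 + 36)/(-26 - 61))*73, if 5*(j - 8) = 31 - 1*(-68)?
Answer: -6887/435 ≈ -15.832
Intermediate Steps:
j = 139/5 (j = 8 + (31 - 1*(-68))/5 = 8 + (31 + 68)/5 = 8 + (⅕)*99 = 8 + 99/5 = 139/5 ≈ 27.800)
j + ((16 + 36)/(-26 - 61))*73 = 139/5 + ((16 + 36)/(-26 - 61))*73 = 139/5 + (52/(-87))*73 = 139/5 + (52*(-1/87))*73 = 139/5 - 52/87*73 = 139/5 - 3796/87 = -6887/435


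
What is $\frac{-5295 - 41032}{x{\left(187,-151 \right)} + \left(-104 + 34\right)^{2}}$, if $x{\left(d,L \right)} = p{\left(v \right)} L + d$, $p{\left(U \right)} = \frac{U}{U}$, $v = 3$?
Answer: $- \frac{46327}{4936} \approx -9.3855$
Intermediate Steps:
$p{\left(U \right)} = 1$
$x{\left(d,L \right)} = L + d$ ($x{\left(d,L \right)} = 1 L + d = L + d$)
$\frac{-5295 - 41032}{x{\left(187,-151 \right)} + \left(-104 + 34\right)^{2}} = \frac{-5295 - 41032}{\left(-151 + 187\right) + \left(-104 + 34\right)^{2}} = - \frac{46327}{36 + \left(-70\right)^{2}} = - \frac{46327}{36 + 4900} = - \frac{46327}{4936}$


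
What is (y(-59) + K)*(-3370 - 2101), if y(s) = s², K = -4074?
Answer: 3244303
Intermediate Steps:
(y(-59) + K)*(-3370 - 2101) = ((-59)² - 4074)*(-3370 - 2101) = (3481 - 4074)*(-5471) = -593*(-5471) = 3244303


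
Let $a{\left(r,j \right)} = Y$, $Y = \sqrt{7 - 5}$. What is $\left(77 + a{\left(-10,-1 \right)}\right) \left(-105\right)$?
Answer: $-8085 - 105 \sqrt{2} \approx -8233.5$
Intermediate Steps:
$Y = \sqrt{2} \approx 1.4142$
$a{\left(r,j \right)} = \sqrt{2}$
$\left(77 + a{\left(-10,-1 \right)}\right) \left(-105\right) = \left(77 + \sqrt{2}\right) \left(-105\right) = -8085 - 105 \sqrt{2}$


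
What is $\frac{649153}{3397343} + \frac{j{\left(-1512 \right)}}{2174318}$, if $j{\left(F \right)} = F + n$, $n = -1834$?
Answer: $\frac{700048771488}{3693452018537} \approx 0.18954$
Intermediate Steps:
$j{\left(F \right)} = -1834 + F$ ($j{\left(F \right)} = F - 1834 = -1834 + F$)
$\frac{649153}{3397343} + \frac{j{\left(-1512 \right)}}{2174318} = \frac{649153}{3397343} + \frac{-1834 - 1512}{2174318} = 649153 \cdot \frac{1}{3397343} - \frac{1673}{1087159} = \frac{649153}{3397343} - \frac{1673}{1087159} = \frac{700048771488}{3693452018537}$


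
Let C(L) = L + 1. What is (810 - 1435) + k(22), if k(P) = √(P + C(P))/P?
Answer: -625 + 3*√5/22 ≈ -624.70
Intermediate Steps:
C(L) = 1 + L
k(P) = √(1 + 2*P)/P (k(P) = √(P + (1 + P))/P = √(1 + 2*P)/P)
(810 - 1435) + k(22) = (810 - 1435) + √(1 + 2*22)/22 = -625 + √(1 + 44)/22 = -625 + √45/22 = -625 + (3*√5)/22 = -625 + 3*√5/22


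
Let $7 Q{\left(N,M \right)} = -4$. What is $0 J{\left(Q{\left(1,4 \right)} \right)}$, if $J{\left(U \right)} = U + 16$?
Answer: $0$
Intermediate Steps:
$Q{\left(N,M \right)} = - \frac{4}{7}$ ($Q{\left(N,M \right)} = \frac{1}{7} \left(-4\right) = - \frac{4}{7}$)
$J{\left(U \right)} = 16 + U$
$0 J{\left(Q{\left(1,4 \right)} \right)} = 0 \left(16 - \frac{4}{7}\right) = 0 \cdot \frac{108}{7} = 0$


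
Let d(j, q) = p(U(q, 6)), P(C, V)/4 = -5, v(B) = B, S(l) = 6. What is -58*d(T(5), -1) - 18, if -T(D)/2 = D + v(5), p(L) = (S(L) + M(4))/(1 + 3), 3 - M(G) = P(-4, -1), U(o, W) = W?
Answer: -877/2 ≈ -438.50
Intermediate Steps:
P(C, V) = -20 (P(C, V) = 4*(-5) = -20)
M(G) = 23 (M(G) = 3 - 1*(-20) = 3 + 20 = 23)
p(L) = 29/4 (p(L) = (6 + 23)/(1 + 3) = 29/4)
T(D) = -10 - 2*D (T(D) = -2*(D + 5) = -2*(5 + D) = -10 - 2*D)
d(j, q) = 29/4
-58*d(T(5), -1) - 18 = -58*29/4 - 18 = -841/2 - 18 = -877/2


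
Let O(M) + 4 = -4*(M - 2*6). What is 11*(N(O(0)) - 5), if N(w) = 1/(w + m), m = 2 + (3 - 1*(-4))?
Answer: -2904/53 ≈ -54.792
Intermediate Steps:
O(M) = 44 - 4*M (O(M) = -4 - 4*(M - 2*6) = -4 - 4*(M - 12) = -4 - 4*(-12 + M) = -4 + (48 - 4*M) = 44 - 4*M)
m = 9 (m = 2 + (3 + 4) = 2 + 7 = 9)
N(w) = 1/(9 + w) (N(w) = 1/(w + 9) = 1/(9 + w))
11*(N(O(0)) - 5) = 11*(1/(9 + (44 - 4*0)) - 5) = 11*(1/(9 + (44 + 0)) - 5) = 11*(1/(9 + 44) - 5) = 11*(1/53 - 5) = 11*(-264/53) = -2904/53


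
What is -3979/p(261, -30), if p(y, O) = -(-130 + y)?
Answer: 3979/131 ≈ 30.374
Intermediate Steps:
p(y, O) = 130 - y
-3979/p(261, -30) = -3979/(130 - 1*261) = -3979/(130 - 261) = -3979/(-131) = -3979*(-1)/131 = -1*(-3979/131) = 3979/131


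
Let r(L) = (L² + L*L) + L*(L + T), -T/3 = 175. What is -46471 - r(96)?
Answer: -23719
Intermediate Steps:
T = -525 (T = -3*175 = -525)
r(L) = 2*L² + L*(-525 + L) (r(L) = (L² + L*L) + L*(L - 525) = (L² + L²) + L*(-525 + L) = 2*L² + L*(-525 + L))
-46471 - r(96) = -46471 - 3*96*(-175 + 96) = -46471 - 3*96*(-79) = -46471 - 1*(-22752) = -46471 + 22752 = -23719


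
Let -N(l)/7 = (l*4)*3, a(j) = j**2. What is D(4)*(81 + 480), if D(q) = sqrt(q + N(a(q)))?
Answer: 1122*I*sqrt(335) ≈ 20536.0*I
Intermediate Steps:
N(l) = -84*l (N(l) = -7*l*4*3 = -7*4*l*3 = -84*l)
D(q) = sqrt(q - 84*q**2)
D(4)*(81 + 480) = sqrt(4*(1 - 84*4))*(81 + 480) = sqrt(4*(1 - 336))*561 = sqrt(4*(-335))*561 = sqrt(-1340)*561 = (2*I*sqrt(335))*561 = 1122*I*sqrt(335)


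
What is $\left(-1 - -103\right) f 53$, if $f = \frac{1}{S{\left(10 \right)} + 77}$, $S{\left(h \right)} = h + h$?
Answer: $\frac{5406}{97} \approx 55.732$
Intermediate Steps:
$S{\left(h \right)} = 2 h$
$f = \frac{1}{97}$ ($f = \frac{1}{2 \cdot 10 + 77} = \frac{1}{20 + 77} = \frac{1}{97} \approx 0.010309$)
$\left(-1 - -103\right) f 53 = \left(-1 - -103\right) \frac{1}{97} \cdot 53 = \left(-1 + 103\right) \frac{1}{97} \cdot 53 = 102 \cdot \frac{1}{97} \cdot 53 = \frac{102}{97} \cdot 53 = \frac{5406}{97}$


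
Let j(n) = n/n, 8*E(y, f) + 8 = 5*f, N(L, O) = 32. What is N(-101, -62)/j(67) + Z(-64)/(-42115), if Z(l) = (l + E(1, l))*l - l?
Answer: 1340896/42115 ≈ 31.839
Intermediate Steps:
E(y, f) = -1 + 5*f/8 (E(y, f) = -1 + (5*f)/8 = -1 + 5*f/8)
j(n) = 1
Z(l) = -l + l*(-1 + 13*l/8) (Z(l) = (l + (-1 + 5*l/8))*l - l = (-1 + 13*l/8)*l - l = l*(-1 + 13*l/8) - l = -l + l*(-1 + 13*l/8))
N(-101, -62)/j(67) + Z(-64)/(-42115) = 32/1 + ((⅛)*(-64)*(-16 + 13*(-64)))/(-42115) = 32*1 + ((⅛)*(-64)*(-16 - 832))*(-1/42115) = 32 + ((⅛)*(-64)*(-848))*(-1/42115) = 32 + 6784*(-1/42115) = 32 - 6784/42115 = 1340896/42115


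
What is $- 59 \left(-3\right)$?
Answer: $177$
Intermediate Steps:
$- 59 \left(-3\right) = \left(-1\right) \left(-177\right) = 177$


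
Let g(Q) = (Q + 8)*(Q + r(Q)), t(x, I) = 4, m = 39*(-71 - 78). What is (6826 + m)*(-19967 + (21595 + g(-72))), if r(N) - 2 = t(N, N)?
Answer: 5939780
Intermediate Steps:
m = -5811 (m = 39*(-149) = -5811)
r(N) = 6 (r(N) = 2 + 4 = 6)
g(Q) = (6 + Q)*(8 + Q) (g(Q) = (Q + 8)*(Q + 6) = (8 + Q)*(6 + Q) = (6 + Q)*(8 + Q))
(6826 + m)*(-19967 + (21595 + g(-72))) = (6826 - 5811)*(-19967 + (21595 + (48 + (-72)² + 14*(-72)))) = 1015*(-19967 + (21595 + (48 + 5184 - 1008))) = 1015*(-19967 + (21595 + 4224)) = 1015*(-19967 + 25819) = 1015*5852 = 5939780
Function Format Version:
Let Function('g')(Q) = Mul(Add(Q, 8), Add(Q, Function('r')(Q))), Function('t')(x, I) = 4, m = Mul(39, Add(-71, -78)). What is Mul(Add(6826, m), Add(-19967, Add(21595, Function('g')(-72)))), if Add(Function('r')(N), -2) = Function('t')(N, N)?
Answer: 5939780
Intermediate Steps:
m = -5811 (m = Mul(39, -149) = -5811)
Function('r')(N) = 6 (Function('r')(N) = Add(2, 4) = 6)
Function('g')(Q) = Mul(Add(6, Q), Add(8, Q)) (Function('g')(Q) = Mul(Add(Q, 8), Add(Q, 6)) = Mul(Add(8, Q), Add(6, Q)) = Mul(Add(6, Q), Add(8, Q)))
Mul(Add(6826, m), Add(-19967, Add(21595, Function('g')(-72)))) = Mul(Add(6826, -5811), Add(-19967, Add(21595, Add(48, Pow(-72, 2), Mul(14, -72))))) = Mul(1015, Add(-19967, Add(21595, Add(48, 5184, -1008)))) = Mul(1015, Add(-19967, Add(21595, 4224))) = Mul(1015, Add(-19967, 25819)) = Mul(1015, 5852) = 5939780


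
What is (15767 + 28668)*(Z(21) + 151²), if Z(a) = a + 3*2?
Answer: 1014362180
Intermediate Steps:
Z(a) = 6 + a (Z(a) = a + 6 = 6 + a)
(15767 + 28668)*(Z(21) + 151²) = (15767 + 28668)*((6 + 21) + 151²) = 44435*(27 + 22801) = 44435*22828 = 1014362180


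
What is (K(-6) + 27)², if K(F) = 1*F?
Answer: 441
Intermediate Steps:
K(F) = F
(K(-6) + 27)² = (-6 + 27)² = 21² = 441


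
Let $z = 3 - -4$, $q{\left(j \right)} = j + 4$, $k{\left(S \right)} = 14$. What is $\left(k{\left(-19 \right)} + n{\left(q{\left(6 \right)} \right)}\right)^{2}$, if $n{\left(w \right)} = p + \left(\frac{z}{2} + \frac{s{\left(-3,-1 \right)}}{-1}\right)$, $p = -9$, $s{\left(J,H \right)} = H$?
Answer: $\frac{361}{4} \approx 90.25$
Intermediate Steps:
$q{\left(j \right)} = 4 + j$
$z = 7$ ($z = 3 + 4 = 7$)
$n{\left(w \right)} = - \frac{9}{2}$ ($n{\left(w \right)} = -9 + \left(\frac{7}{2} - \frac{1}{-1}\right) = -9 + \left(7 \cdot \frac{1}{2} - -1\right) = -9 + \left(\frac{7}{2} + 1\right) = -9 + \frac{9}{2} = - \frac{9}{2}$)
$\left(k{\left(-19 \right)} + n{\left(q{\left(6 \right)} \right)}\right)^{2} = \left(14 - \frac{9}{2}\right)^{2} = \left(\frac{19}{2}\right)^{2} = \frac{361}{4}$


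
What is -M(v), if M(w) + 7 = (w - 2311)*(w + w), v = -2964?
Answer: -31270193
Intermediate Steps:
M(w) = -7 + 2*w*(-2311 + w) (M(w) = -7 + (w - 2311)*(w + w) = -7 + (-2311 + w)*(2*w) = -7 + 2*w*(-2311 + w))
-M(v) = -(-7 - 4622*(-2964) + 2*(-2964)**2) = -(-7 + 13699608 + 2*8785296) = -(-7 + 13699608 + 17570592) = -1*31270193 = -31270193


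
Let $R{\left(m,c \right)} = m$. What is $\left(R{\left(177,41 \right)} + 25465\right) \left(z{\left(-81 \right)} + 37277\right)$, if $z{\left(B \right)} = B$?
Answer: $953779832$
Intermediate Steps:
$\left(R{\left(177,41 \right)} + 25465\right) \left(z{\left(-81 \right)} + 37277\right) = \left(177 + 25465\right) \left(-81 + 37277\right) = 25642 \cdot 37196 = 953779832$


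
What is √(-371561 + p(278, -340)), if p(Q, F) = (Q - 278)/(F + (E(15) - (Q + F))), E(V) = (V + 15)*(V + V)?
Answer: I*√371561 ≈ 609.56*I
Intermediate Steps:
E(V) = 2*V*(15 + V) (E(V) = (15 + V)*(2*V) = 2*V*(15 + V))
p(Q, F) = (-278 + Q)/(900 - Q) (p(Q, F) = (Q - 278)/(F + (2*15*(15 + 15) - (Q + F))) = (-278 + Q)/(F + (2*15*30 - (F + Q))) = (-278 + Q)/(F + (900 + (-F - Q))) = (-278 + Q)/(F + (900 - F - Q)) = (-278 + Q)/(900 - Q))
√(-371561 + p(278, -340)) = √(-371561 + (278 - 1*278)/(-900 + 278)) = √(-371561 + (278 - 278)/(-622)) = √(-371561 - 1/622*0) = √(-371561 + 0) = √(-371561) = I*√371561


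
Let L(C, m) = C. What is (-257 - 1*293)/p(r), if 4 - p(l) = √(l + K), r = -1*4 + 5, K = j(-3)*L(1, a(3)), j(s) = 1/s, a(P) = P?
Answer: -3300/23 - 275*√6/23 ≈ -172.77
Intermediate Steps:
K = -⅓ (K = 1/(-3) = -⅓*1 = -⅓ ≈ -0.33333)
r = 1 (r = -4 + 5 = 1)
p(l) = 4 - √(-⅓ + l) (p(l) = 4 - √(l - ⅓) = 4 - √(-⅓ + l))
(-257 - 1*293)/p(r) = (-257 - 1*293)/(4 - √(-3 + 9*1)/3) = (-257 - 293)/(4 - √(-3 + 9)/3) = -550/(4 - √6/3)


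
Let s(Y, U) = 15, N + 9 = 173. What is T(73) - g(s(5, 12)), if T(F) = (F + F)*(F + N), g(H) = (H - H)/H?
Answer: 34602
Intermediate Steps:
N = 164 (N = -9 + 173 = 164)
g(H) = 0 (g(H) = 0/H = 0)
T(F) = 2*F*(164 + F) (T(F) = (F + F)*(F + 164) = (2*F)*(164 + F) = 2*F*(164 + F))
T(73) - g(s(5, 12)) = 2*73*(164 + 73) - 1*0 = 2*73*237 + 0 = 34602 + 0 = 34602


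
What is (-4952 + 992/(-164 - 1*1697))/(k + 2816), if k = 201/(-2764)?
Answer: -878443424/499468207 ≈ -1.7588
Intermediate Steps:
k = -201/2764 (k = 201*(-1/2764) = -201/2764 ≈ -0.072721)
(-4952 + 992/(-164 - 1*1697))/(k + 2816) = (-4952 + 992/(-164 - 1*1697))/(-201/2764 + 2816) = (-4952 + 992/(-164 - 1697))/(7783223/2764) = (-4952 + 992/(-1861))*(2764/7783223) = (-4952 + 992*(-1/1861))*(2764/7783223) = (-4952 - 992/1861)*(2764/7783223) = -9216664/1861*2764/7783223 = -878443424/499468207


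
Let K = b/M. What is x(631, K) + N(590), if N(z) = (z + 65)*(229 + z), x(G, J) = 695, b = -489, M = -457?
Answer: 537140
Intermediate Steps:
K = 489/457 (K = -489/(-457) = -489*(-1/457) = 489/457 ≈ 1.0700)
N(z) = (65 + z)*(229 + z)
x(631, K) + N(590) = 695 + (14885 + 590² + 294*590) = 695 + (14885 + 348100 + 173460) = 695 + 536445 = 537140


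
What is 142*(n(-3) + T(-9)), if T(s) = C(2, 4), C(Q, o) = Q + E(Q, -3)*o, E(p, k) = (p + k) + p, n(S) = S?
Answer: 426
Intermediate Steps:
E(p, k) = k + 2*p (E(p, k) = (k + p) + p = k + 2*p)
C(Q, o) = Q + o*(-3 + 2*Q) (C(Q, o) = Q + (-3 + 2*Q)*o = Q + o*(-3 + 2*Q))
T(s) = 6 (T(s) = 2 + 4*(-3 + 2*2) = 2 + 4*(-3 + 4) = 2 + 4*1 = 2 + 4 = 6)
142*(n(-3) + T(-9)) = 142*(-3 + 6) = 142*3 = 426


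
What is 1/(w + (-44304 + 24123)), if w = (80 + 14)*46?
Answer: -1/15857 ≈ -6.3064e-5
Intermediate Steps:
w = 4324 (w = 94*46 = 4324)
1/(w + (-44304 + 24123)) = 1/(4324 + (-44304 + 24123)) = 1/(4324 - 20181) = 1/(-15857) = -1/15857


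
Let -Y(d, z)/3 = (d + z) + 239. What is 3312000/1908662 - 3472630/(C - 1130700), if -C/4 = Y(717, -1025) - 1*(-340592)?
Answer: 3721965118265/1190001131788 ≈ 3.1277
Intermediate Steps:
Y(d, z) = -717 - 3*d - 3*z (Y(d, z) = -3*((d + z) + 239) = -3*(239 + d + z) = -717 - 3*d - 3*z)
C = -1363196 (C = -4*((-717 - 3*717 - 3*(-1025)) - 1*(-340592)) = -4*((-717 - 2151 + 3075) + 340592) = -4*(207 + 340592) = -4*340799 = -1363196)
3312000/1908662 - 3472630/(C - 1130700) = 3312000/1908662 - 3472630/(-1363196 - 1130700) = 3312000*(1/1908662) - 3472630/(-2493896) = 1656000/954331 - 3472630*(-1/2493896) = 1656000/954331 + 1736315/1246948 = 3721965118265/1190001131788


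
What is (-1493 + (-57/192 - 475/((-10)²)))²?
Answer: 9192015625/4096 ≈ 2.2441e+6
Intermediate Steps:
(-1493 + (-57/192 - 475/((-10)²)))² = (-1493 + (-57*1/192 - 475/100))² = (-1493 + (-19/64 - 475*1/100))² = (-1493 + (-19/64 - 19/4))² = (-1493 - 323/64)² = (-95875/64)² = 9192015625/4096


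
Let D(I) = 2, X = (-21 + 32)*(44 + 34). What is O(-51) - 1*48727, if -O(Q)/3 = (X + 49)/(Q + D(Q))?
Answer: -2384902/49 ≈ -48672.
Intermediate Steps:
X = 858 (X = 11*78 = 858)
O(Q) = -2721/(2 + Q) (O(Q) = -3*(858 + 49)/(Q + 2) = -2721/(2 + Q))
O(-51) - 1*48727 = -2721/(2 - 51) - 1*48727 = -2721/(-49) - 48727 = -2721*(-1/49) - 48727 = 2721/49 - 48727 = -2384902/49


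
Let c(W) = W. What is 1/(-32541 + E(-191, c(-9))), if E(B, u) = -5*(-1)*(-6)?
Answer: -1/32571 ≈ -3.0702e-5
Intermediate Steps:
E(B, u) = -30 (E(B, u) = 5*(-6) = -30)
1/(-32541 + E(-191, c(-9))) = 1/(-32541 - 30) = 1/(-32571) = -1/32571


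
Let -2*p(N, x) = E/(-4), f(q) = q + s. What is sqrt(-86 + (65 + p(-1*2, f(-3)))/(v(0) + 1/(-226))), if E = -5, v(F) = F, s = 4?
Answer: I*sqrt(58539)/2 ≈ 120.97*I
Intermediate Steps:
f(q) = 4 + q (f(q) = q + 4 = 4 + q)
p(N, x) = -5/8 (p(N, x) = -(-5)/(2*(-4)) = -(-5)*(-1)/(2*4) = -1/2*5/4 = -5/8)
sqrt(-86 + (65 + p(-1*2, f(-3)))/(v(0) + 1/(-226))) = sqrt(-86 + (65 - 5/8)/(0 + 1/(-226))) = sqrt(-86 + 515/(8*(0 - 1/226))) = sqrt(-86 + 515/(8*(-1/226))) = sqrt(-86 + (515/8)*(-226)) = sqrt(-86 - 58195/4) = sqrt(-58539/4) = I*sqrt(58539)/2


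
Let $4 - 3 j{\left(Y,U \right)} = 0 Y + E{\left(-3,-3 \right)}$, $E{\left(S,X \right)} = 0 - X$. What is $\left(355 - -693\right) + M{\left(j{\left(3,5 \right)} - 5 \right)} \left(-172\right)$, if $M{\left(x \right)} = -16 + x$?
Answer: $\frac{13808}{3} \approx 4602.7$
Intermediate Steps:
$E{\left(S,X \right)} = - X$
$j{\left(Y,U \right)} = \frac{1}{3}$ ($j{\left(Y,U \right)} = \frac{4}{3} - \frac{0 Y - -3}{3} = \frac{4}{3} - \frac{0 + 3}{3} = \frac{4}{3} - 1 = \frac{1}{3}$)
$\left(355 - -693\right) + M{\left(j{\left(3,5 \right)} - 5 \right)} \left(-172\right) = \left(355 - -693\right) + \left(-16 + \left(\frac{1}{3} - 5\right)\right) \left(-172\right) = \left(355 + 693\right) + \left(-16 + \left(\frac{1}{3} - 5\right)\right) \left(-172\right) = 1048 + \left(-16 - \frac{14}{3}\right) \left(-172\right) = 1048 - - \frac{10664}{3} = 1048 + \frac{10664}{3} = \frac{13808}{3}$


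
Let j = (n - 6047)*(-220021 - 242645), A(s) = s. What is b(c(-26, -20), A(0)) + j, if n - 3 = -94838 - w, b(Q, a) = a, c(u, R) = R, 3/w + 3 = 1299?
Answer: 3360576418775/72 ≈ 4.6675e+10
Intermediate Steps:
w = 1/432 (w = 3/(-3 + 1299) = 3/1296 = 3*(1/1296) = 1/432 ≈ 0.0023148)
n = -40968721/432 (n = 3 + (-94838 - 1*1/432) = 3 + (-94838 - 1/432) = 3 - 40970017/432 = -40968721/432 ≈ -94835.)
j = 3360576418775/72 (j = (-40968721/432 - 6047)*(-220021 - 242645) = -43581025/432*(-462666) = 3360576418775/72 ≈ 4.6675e+10)
b(c(-26, -20), A(0)) + j = 0 + 3360576418775/72 = 3360576418775/72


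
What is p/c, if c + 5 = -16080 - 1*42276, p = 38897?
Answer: -38897/58361 ≈ -0.66649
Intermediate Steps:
c = -58361 (c = -5 + (-16080 - 1*42276) = -5 + (-16080 - 42276) = -5 - 58356 = -58361)
p/c = 38897/(-58361) = 38897*(-1/58361) = -38897/58361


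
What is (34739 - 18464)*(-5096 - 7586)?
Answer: -206399550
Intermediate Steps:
(34739 - 18464)*(-5096 - 7586) = 16275*(-12682) = -206399550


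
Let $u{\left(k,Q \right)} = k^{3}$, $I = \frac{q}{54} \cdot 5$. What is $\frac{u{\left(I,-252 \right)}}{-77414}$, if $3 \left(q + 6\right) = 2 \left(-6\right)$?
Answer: $\frac{15625}{1523739762} \approx 1.0254 \cdot 10^{-5}$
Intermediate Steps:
$q = -10$ ($q = -6 + \frac{2 \left(-6\right)}{3} = -6 + \frac{1}{3} \left(-12\right) = -6 - 4 = -10$)
$I = - \frac{25}{27}$ ($I = - \frac{10}{54} \cdot 5 = \left(-10\right) \frac{1}{54} \cdot 5 = \left(- \frac{5}{27}\right) 5 = - \frac{25}{27} \approx -0.92593$)
$\frac{u{\left(I,-252 \right)}}{-77414} = \frac{\left(- \frac{25}{27}\right)^{3}}{-77414} = \left(- \frac{15625}{19683}\right) \left(- \frac{1}{77414}\right) = \frac{15625}{1523739762}$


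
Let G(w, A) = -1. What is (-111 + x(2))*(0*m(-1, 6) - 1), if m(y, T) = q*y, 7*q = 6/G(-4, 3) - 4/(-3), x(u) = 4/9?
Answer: 995/9 ≈ 110.56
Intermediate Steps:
x(u) = 4/9 (x(u) = 4*(⅑) = 4/9)
q = -⅔ (q = (6/(-1) - 4/(-3))/7 = (6*(-1) - 4*(-⅓))/7 = (-6 + 4/3)/7 = (⅐)*(-14/3) = -⅔ ≈ -0.66667)
m(y, T) = -2*y/3
(-111 + x(2))*(0*m(-1, 6) - 1) = (-111 + 4/9)*(0*(-⅔*(-1)) - 1) = -995*(0*(⅔) - 1)/9 = -995*(0 - 1)/9 = -995/9*(-1) = 995/9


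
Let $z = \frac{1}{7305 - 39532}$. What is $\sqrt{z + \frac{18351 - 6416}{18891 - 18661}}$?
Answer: $\frac{\sqrt{114038041250926}}{1482442} \approx 7.2036$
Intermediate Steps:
$z = - \frac{1}{32227}$ ($z = \frac{1}{-32227} = - \frac{1}{32227} \approx -3.103 \cdot 10^{-5}$)
$\sqrt{z + \frac{18351 - 6416}{18891 - 18661}} = \sqrt{- \frac{1}{32227} + \frac{18351 - 6416}{18891 - 18661}} = \sqrt{- \frac{1}{32227} + \frac{11935}{230}} = \sqrt{- \frac{1}{32227} + 11935 \cdot \frac{1}{230}} = \sqrt{- \frac{1}{32227} + \frac{2387}{46}} = \sqrt{\frac{76925803}{1482442}} = \frac{\sqrt{114038041250926}}{1482442}$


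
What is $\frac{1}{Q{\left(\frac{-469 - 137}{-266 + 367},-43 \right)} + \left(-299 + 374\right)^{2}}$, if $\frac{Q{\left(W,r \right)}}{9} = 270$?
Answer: $\frac{1}{8055} \approx 0.00012415$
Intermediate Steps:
$Q{\left(W,r \right)} = 2430$ ($Q{\left(W,r \right)} = 9 \cdot 270 = 2430$)
$\frac{1}{Q{\left(\frac{-469 - 137}{-266 + 367},-43 \right)} + \left(-299 + 374\right)^{2}} = \frac{1}{2430 + \left(-299 + 374\right)^{2}} = \frac{1}{2430 + 75^{2}} = \frac{1}{2430 + 5625} = \frac{1}{8055}$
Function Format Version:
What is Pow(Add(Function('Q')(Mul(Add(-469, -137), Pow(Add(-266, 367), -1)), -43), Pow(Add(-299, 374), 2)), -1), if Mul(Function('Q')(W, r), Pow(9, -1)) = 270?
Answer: Rational(1, 8055) ≈ 0.00012415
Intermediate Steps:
Function('Q')(W, r) = 2430 (Function('Q')(W, r) = Mul(9, 270) = 2430)
Pow(Add(Function('Q')(Mul(Add(-469, -137), Pow(Add(-266, 367), -1)), -43), Pow(Add(-299, 374), 2)), -1) = Pow(Add(2430, Pow(Add(-299, 374), 2)), -1) = Pow(Add(2430, Pow(75, 2)), -1) = Pow(Add(2430, 5625), -1) = Pow(8055, -1) = Rational(1, 8055)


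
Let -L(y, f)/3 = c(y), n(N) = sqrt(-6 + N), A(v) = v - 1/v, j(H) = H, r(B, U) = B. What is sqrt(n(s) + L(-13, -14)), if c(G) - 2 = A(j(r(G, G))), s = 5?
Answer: sqrt(5538 + 169*I)/13 ≈ 5.7251 + 0.087335*I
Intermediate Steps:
c(G) = 2 + G - 1/G (c(G) = 2 + (G - 1/G) = 2 + G - 1/G)
L(y, f) = -6 - 3*y + 3/y (L(y, f) = -3*(2 + y - 1/y) = -6 - 3*y + 3/y)
sqrt(n(s) + L(-13, -14)) = sqrt(sqrt(-6 + 5) + (-6 - 3*(-13) + 3/(-13))) = sqrt(sqrt(-1) + (-6 + 39 + 3*(-1/13))) = sqrt(I + (-6 + 39 - 3/13)) = sqrt(I + 426/13) = sqrt(426/13 + I)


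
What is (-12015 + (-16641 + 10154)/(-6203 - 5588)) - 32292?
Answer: -40185950/907 ≈ -44306.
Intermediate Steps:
(-12015 + (-16641 + 10154)/(-6203 - 5588)) - 32292 = (-12015 - 6487/(-11791)) - 32292 = (-12015 - 6487*(-1/11791)) - 32292 = (-12015 + 499/907) - 32292 = -10897106/907 - 32292 = -40185950/907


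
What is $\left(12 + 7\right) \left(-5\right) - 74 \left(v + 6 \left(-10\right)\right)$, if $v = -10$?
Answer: $5085$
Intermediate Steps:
$\left(12 + 7\right) \left(-5\right) - 74 \left(v + 6 \left(-10\right)\right) = \left(12 + 7\right) \left(-5\right) - 74 \left(-10 + 6 \left(-10\right)\right) = 19 \left(-5\right) - 74 \left(-10 - 60\right) = -95 - -5180 = -95 + 5180 = 5085$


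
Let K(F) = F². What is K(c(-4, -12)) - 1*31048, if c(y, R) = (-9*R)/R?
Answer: -30967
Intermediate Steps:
c(y, R) = -9
K(c(-4, -12)) - 1*31048 = (-9)² - 1*31048 = 81 - 31048 = -30967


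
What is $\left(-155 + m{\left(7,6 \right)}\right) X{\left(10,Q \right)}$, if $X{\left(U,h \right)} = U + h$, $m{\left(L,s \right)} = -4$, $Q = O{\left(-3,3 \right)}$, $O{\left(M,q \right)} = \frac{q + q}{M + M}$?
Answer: $-1431$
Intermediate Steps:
$O{\left(M,q \right)} = \frac{q}{M}$ ($O{\left(M,q \right)} = \frac{2 q}{2 M} = 2 q \frac{1}{2 M} = \frac{q}{M}$)
$Q = -1$ ($Q = \frac{3}{-3} = 3 \left(- \frac{1}{3}\right) = -1$)
$\left(-155 + m{\left(7,6 \right)}\right) X{\left(10,Q \right)} = \left(-155 - 4\right) \left(10 - 1\right) = \left(-159\right) 9 = -1431$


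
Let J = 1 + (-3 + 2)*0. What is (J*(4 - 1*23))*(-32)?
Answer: 608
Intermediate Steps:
J = 1 (J = 1 - 1*0 = 1 + 0 = 1)
(J*(4 - 1*23))*(-32) = (1*(4 - 1*23))*(-32) = (1*(4 - 23))*(-32) = (1*(-19))*(-32) = -19*(-32) = 608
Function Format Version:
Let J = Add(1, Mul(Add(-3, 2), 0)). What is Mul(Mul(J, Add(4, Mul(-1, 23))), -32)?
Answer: 608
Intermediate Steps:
J = 1 (J = Add(1, Mul(-1, 0)) = Add(1, 0) = 1)
Mul(Mul(J, Add(4, Mul(-1, 23))), -32) = Mul(Mul(1, Add(4, Mul(-1, 23))), -32) = Mul(Mul(1, Add(4, -23)), -32) = Mul(Mul(1, -19), -32) = Mul(-19, -32) = 608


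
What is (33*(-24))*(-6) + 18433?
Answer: 23185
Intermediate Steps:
(33*(-24))*(-6) + 18433 = -792*(-6) + 18433 = 4752 + 18433 = 23185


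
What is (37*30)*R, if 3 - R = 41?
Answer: -42180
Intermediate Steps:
R = -38 (R = 3 - 1*41 = 3 - 41 = -38)
(37*30)*R = (37*30)*(-38) = 1110*(-38) = -42180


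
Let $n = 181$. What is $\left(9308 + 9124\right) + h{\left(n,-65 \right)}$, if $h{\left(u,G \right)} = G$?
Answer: $18367$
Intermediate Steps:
$\left(9308 + 9124\right) + h{\left(n,-65 \right)} = \left(9308 + 9124\right) - 65 = 18432 - 65 = 18367$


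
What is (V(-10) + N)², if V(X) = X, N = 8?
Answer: 4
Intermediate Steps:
(V(-10) + N)² = (-10 + 8)² = (-2)² = 4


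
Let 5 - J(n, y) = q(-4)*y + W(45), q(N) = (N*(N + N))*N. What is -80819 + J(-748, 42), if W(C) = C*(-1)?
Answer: -75393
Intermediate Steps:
W(C) = -C
q(N) = 2*N³ (q(N) = (N*(2*N))*N = (2*N²)*N = 2*N³)
J(n, y) = 50 + 128*y (J(n, y) = 5 - ((2*(-4)³)*y - 1*45) = 5 - ((2*(-64))*y - 45) = 5 - (-128*y - 45) = 5 - (-45 - 128*y) = 5 + (45 + 128*y) = 50 + 128*y)
-80819 + J(-748, 42) = -80819 + (50 + 128*42) = -80819 + (50 + 5376) = -80819 + 5426 = -75393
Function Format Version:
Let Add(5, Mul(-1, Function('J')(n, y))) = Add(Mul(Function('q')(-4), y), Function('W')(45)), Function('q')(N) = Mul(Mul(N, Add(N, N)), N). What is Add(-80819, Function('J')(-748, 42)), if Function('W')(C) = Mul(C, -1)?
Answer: -75393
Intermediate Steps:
Function('W')(C) = Mul(-1, C)
Function('q')(N) = Mul(2, Pow(N, 3)) (Function('q')(N) = Mul(Mul(N, Mul(2, N)), N) = Mul(Mul(2, Pow(N, 2)), N) = Mul(2, Pow(N, 3)))
Function('J')(n, y) = Add(50, Mul(128, y)) (Function('J')(n, y) = Add(5, Mul(-1, Add(Mul(Mul(2, Pow(-4, 3)), y), Mul(-1, 45)))) = Add(5, Mul(-1, Add(Mul(Mul(2, -64), y), -45))) = Add(5, Mul(-1, Add(Mul(-128, y), -45))) = Add(5, Mul(-1, Add(-45, Mul(-128, y)))) = Add(5, Add(45, Mul(128, y))) = Add(50, Mul(128, y)))
Add(-80819, Function('J')(-748, 42)) = Add(-80819, Add(50, Mul(128, 42))) = Add(-80819, Add(50, 5376)) = Add(-80819, 5426) = -75393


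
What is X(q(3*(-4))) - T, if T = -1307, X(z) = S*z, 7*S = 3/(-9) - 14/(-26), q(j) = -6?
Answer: 118921/91 ≈ 1306.8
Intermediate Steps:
S = 8/273 (S = (3/(-9) - 14/(-26))/7 = (3*(-⅑) - 14*(-1/26))/7 = (-⅓ + 7/13)/7 = (⅐)*(8/39) = 8/273 ≈ 0.029304)
X(z) = 8*z/273
X(q(3*(-4))) - T = (8/273)*(-6) - 1*(-1307) = -16/91 + 1307 = 118921/91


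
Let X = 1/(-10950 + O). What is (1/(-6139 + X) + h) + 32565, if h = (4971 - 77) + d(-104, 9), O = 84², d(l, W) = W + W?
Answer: 895897687465/23905267 ≈ 37477.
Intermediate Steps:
d(l, W) = 2*W
O = 7056
h = 4912 (h = (4971 - 77) + 2*9 = 4894 + 18 = 4912)
X = -1/3894 (X = 1/(-10950 + 7056) = 1/(-3894) = -1/3894 ≈ -0.00025681)
(1/(-6139 + X) + h) + 32565 = (1/(-6139 - 1/3894) + 4912) + 32565 = (1/(-23905267/3894) + 4912) + 32565 = (-3894/23905267 + 4912) + 32565 = 117422667610/23905267 + 32565 = 895897687465/23905267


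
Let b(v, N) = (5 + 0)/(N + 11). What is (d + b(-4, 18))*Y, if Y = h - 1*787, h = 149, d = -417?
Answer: 265936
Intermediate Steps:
Y = -638 (Y = 149 - 1*787 = 149 - 787 = -638)
b(v, N) = 5/(11 + N)
(d + b(-4, 18))*Y = (-417 + 5/(11 + 18))*(-638) = (-417 + 5/29)*(-638) = -12088/29*(-638) = 265936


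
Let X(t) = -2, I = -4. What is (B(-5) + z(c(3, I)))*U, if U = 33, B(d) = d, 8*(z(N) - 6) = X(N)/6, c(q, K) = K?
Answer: 253/8 ≈ 31.625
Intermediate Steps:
z(N) = 143/24 (z(N) = 6 + (-2/6)/8 = 6 + (-2*1/6)/8 = 6 + (1/8)*(-1/3) = 6 - 1/24 = 143/24)
(B(-5) + z(c(3, I)))*U = (-5 + 143/24)*33 = (23/24)*33 = 253/8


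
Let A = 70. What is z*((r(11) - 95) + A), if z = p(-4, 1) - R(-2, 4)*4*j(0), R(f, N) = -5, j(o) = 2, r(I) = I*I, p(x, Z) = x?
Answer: 3456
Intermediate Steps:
r(I) = I²
z = 36 (z = -4 - (-5*4)*2 = -4 - (-20)*2 = -4 - 1*(-40) = -4 + 40 = 36)
z*((r(11) - 95) + A) = 36*((11² - 95) + 70) = 36*((121 - 95) + 70) = 36*(26 + 70) = 36*96 = 3456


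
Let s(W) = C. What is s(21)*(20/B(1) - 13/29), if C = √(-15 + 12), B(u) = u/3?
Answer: 1727*I*√3/29 ≈ 103.15*I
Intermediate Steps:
B(u) = u/3 (B(u) = u*(⅓) = u/3)
C = I*√3 (C = √(-3) = I*√3 ≈ 1.732*I)
s(W) = I*√3
s(21)*(20/B(1) - 13/29) = (I*√3)*(20/(((⅓)*1)) - 13/29) = (I*√3)*(20/(⅓) - 13*1/29) = (I*√3)*(20*3 - 13/29) = (I*√3)*(60 - 13/29) = (I*√3)*(1727/29) = 1727*I*√3/29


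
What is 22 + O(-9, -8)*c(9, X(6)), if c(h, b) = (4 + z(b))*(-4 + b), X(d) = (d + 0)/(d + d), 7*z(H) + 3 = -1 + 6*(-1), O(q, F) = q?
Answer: 103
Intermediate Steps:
z(H) = -10/7 (z(H) = -3/7 + (-1 + 6*(-1))/7 = -3/7 + (-1 - 6)/7 = -3/7 + (⅐)*(-7) = -3/7 - 1 = -10/7)
X(d) = ½ (X(d) = d/((2*d)) = d*(1/(2*d)) = ½)
c(h, b) = -72/7 + 18*b/7 (c(h, b) = (4 - 10/7)*(-4 + b) = 18*(-4 + b)/7 = -72/7 + 18*b/7)
22 + O(-9, -8)*c(9, X(6)) = 22 - 9*(-72/7 + (18/7)*(½)) = 22 - 9*(-72/7 + 9/7) = 22 - 9*(-9) = 22 + 81 = 103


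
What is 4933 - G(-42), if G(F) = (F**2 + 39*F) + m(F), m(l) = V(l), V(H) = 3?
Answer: 4804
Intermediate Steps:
m(l) = 3
G(F) = 3 + F**2 + 39*F (G(F) = (F**2 + 39*F) + 3 = 3 + F**2 + 39*F)
4933 - G(-42) = 4933 - (3 + (-42)**2 + 39*(-42)) = 4933 - (3 + 1764 - 1638) = 4933 - 1*129 = 4933 - 129 = 4804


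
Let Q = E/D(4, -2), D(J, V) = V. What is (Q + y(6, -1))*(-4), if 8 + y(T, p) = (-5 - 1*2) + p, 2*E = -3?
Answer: 61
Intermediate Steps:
E = -3/2 (E = (1/2)*(-3) = -3/2 ≈ -1.5000)
y(T, p) = -15 + p (y(T, p) = -8 + ((-5 - 1*2) + p) = -8 + ((-5 - 2) + p) = -8 + (-7 + p) = -15 + p)
Q = 3/4 (Q = -3/2/(-2) = -3/2*(-1/2) = 3/4 ≈ 0.75000)
(Q + y(6, -1))*(-4) = (3/4 + (-15 - 1))*(-4) = (3/4 - 16)*(-4) = -61/4*(-4) = 61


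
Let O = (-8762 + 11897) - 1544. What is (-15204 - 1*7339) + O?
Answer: -20952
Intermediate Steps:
O = 1591 (O = 3135 - 1544 = 1591)
(-15204 - 1*7339) + O = (-15204 - 1*7339) + 1591 = (-15204 - 7339) + 1591 = -22543 + 1591 = -20952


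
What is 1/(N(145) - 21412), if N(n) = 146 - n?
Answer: -1/21411 ≈ -4.6705e-5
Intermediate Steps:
1/(N(145) - 21412) = 1/((146 - 1*145) - 21412) = 1/((146 - 145) - 21412) = 1/(1 - 21412) = 1/(-21411) = -1/21411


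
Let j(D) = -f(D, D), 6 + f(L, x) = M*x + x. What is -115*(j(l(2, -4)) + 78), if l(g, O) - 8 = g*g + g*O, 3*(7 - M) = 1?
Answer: -18400/3 ≈ -6133.3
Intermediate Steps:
M = 20/3 (M = 7 - ⅓*1 = 7 - ⅓ = 20/3 ≈ 6.6667)
l(g, O) = 8 + g² + O*g (l(g, O) = 8 + (g*g + g*O) = 8 + (g² + O*g) = 8 + g² + O*g)
f(L, x) = -6 + 23*x/3 (f(L, x) = -6 + (20*x/3 + x) = -6 + 23*x/3)
j(D) = 6 - 23*D/3 (j(D) = -(-6 + 23*D/3) = 6 - 23*D/3)
-115*(j(l(2, -4)) + 78) = -115*((6 - 23*(8 + 2² - 4*2)/3) + 78) = -115*((6 - 23*(8 + 4 - 8)/3) + 78) = -115*((6 - 23/3*4) + 78) = -115*((6 - 92/3) + 78) = -115*(-74/3 + 78) = -115*160/3 = -18400/3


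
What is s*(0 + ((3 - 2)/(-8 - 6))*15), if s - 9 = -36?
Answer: 405/14 ≈ 28.929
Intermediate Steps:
s = -27 (s = 9 - 36 = -27)
s*(0 + ((3 - 2)/(-8 - 6))*15) = -27*(0 + ((3 - 2)/(-8 - 6))*15) = -27*(0 + (1/(-14))*15) = -27*(0 + (1*(-1/14))*15) = -27*(0 - 1/14*15) = -27*(0 - 15/14) = -27*(-15/14) = 405/14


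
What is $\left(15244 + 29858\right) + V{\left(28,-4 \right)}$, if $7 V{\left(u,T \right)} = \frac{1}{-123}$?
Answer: $\frac{38832821}{861} \approx 45102.0$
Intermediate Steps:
$V{\left(u,T \right)} = - \frac{1}{861}$ ($V{\left(u,T \right)} = \frac{1}{7 \left(-123\right)} = \frac{1}{7} \left(- \frac{1}{123}\right) = - \frac{1}{861}$)
$\left(15244 + 29858\right) + V{\left(28,-4 \right)} = \left(15244 + 29858\right) - \frac{1}{861} = 45102 - \frac{1}{861} = \frac{38832821}{861}$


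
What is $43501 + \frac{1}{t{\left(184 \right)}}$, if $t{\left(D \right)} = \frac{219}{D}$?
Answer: $\frac{9526903}{219} \approx 43502.0$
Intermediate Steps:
$43501 + \frac{1}{t{\left(184 \right)}} = 43501 + \frac{1}{219 \cdot \frac{1}{184}} = 43501 + \frac{1}{\frac{219}{184}} = 43501 + \frac{184}{219} = \frac{9526903}{219}$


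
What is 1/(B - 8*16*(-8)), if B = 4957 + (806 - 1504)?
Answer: 1/5283 ≈ 0.00018929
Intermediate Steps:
B = 4259 (B = 4957 - 698 = 4259)
1/(B - 8*16*(-8)) = 1/(4259 - 8*16*(-8)) = 1/(4259 - 128*(-8)) = 1/(4259 + 1024) = 1/5283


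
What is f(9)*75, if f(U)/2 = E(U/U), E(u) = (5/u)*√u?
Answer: 750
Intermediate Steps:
E(u) = 5/√u
f(U) = 10 (f(U) = 2*(5/√(U/U)) = 2*(5/√1) = 2*(5*1) = 2*5 = 10)
f(9)*75 = 10*75 = 750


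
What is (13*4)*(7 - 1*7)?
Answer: 0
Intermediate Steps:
(13*4)*(7 - 1*7) = 52*(7 - 7) = 52*0 = 0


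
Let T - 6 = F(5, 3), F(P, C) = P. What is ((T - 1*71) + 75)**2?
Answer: 225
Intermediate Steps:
T = 11 (T = 6 + 5 = 11)
((T - 1*71) + 75)**2 = ((11 - 1*71) + 75)**2 = ((11 - 71) + 75)**2 = (-60 + 75)**2 = 15**2 = 225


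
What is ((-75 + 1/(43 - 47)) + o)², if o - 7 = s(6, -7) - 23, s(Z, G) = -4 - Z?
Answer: 164025/16 ≈ 10252.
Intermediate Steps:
o = -26 (o = 7 + ((-4 - 1*6) - 23) = 7 + ((-4 - 6) - 23) = 7 + (-10 - 23) = 7 - 33 = -26)
((-75 + 1/(43 - 47)) + o)² = ((-75 + 1/(43 - 47)) - 26)² = ((-75 + 1/(-4)) - 26)² = ((-75 - ¼) - 26)² = (-301/4 - 26)² = (-405/4)² = 164025/16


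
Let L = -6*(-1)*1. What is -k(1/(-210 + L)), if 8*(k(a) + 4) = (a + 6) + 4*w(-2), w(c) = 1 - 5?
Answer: 8569/1632 ≈ 5.2506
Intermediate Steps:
w(c) = -4
L = 6 (L = 6*1 = 6)
k(a) = -21/4 + a/8 (k(a) = -4 + ((a + 6) + 4*(-4))/8 = -4 + ((6 + a) - 16)/8 = -4 + (-10 + a)/8 = -4 + (-5/4 + a/8) = -21/4 + a/8)
-k(1/(-210 + L)) = -(-21/4 + 1/(8*(-210 + 6))) = -(-21/4 + (⅛)/(-204)) = -(-21/4 + (⅛)*(-1/204)) = -(-21/4 - 1/1632) = -1*(-8569/1632) = 8569/1632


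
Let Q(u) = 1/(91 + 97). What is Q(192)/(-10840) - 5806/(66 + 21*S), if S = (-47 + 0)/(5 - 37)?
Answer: -378629235739/6315514080 ≈ -59.952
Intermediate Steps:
Q(u) = 1/188
S = 47/32 (S = -47/(-32) = -47*(-1/32) = 47/32 ≈ 1.4688)
Q(192)/(-10840) - 5806/(66 + 21*S) = (1/188)/(-10840) - 5806/(66 + 21*(47/32)) = (1/188)*(-1/10840) - 5806/(66 + 987/32) = -1/2037920 - 5806/3099/32 = -1/2037920 - 5806*32/3099 = -1/2037920 - 185792/3099 = -378629235739/6315514080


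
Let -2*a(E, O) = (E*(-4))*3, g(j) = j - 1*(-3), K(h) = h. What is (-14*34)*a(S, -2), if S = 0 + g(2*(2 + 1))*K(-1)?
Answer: 25704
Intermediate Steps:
g(j) = 3 + j (g(j) = j + 3 = 3 + j)
S = -9 (S = 0 + (3 + 2*(2 + 1))*(-1) = 0 + (3 + 2*3)*(-1) = 0 + (3 + 6)*(-1) = 0 + 9*(-1) = 0 - 9 = -9)
a(E, O) = 6*E (a(E, O) = -E*(-4)*3/2 = -(-4*E)*3/2 = -(-6)*E = 6*E)
(-14*34)*a(S, -2) = (-14*34)*(6*(-9)) = -476*(-54) = 25704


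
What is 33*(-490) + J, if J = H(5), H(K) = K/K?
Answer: -16169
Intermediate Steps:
H(K) = 1
J = 1
33*(-490) + J = 33*(-490) + 1 = -16170 + 1 = -16169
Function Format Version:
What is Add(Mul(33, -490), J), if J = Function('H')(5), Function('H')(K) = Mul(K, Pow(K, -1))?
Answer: -16169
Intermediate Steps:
Function('H')(K) = 1
J = 1
Add(Mul(33, -490), J) = Add(Mul(33, -490), 1) = Add(-16170, 1) = -16169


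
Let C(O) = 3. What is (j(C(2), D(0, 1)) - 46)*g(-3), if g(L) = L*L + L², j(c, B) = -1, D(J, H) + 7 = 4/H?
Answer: -846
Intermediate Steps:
D(J, H) = -7 + 4/H
g(L) = 2*L² (g(L) = L² + L² = 2*L²)
(j(C(2), D(0, 1)) - 46)*g(-3) = (-1 - 46)*(2*(-3)²) = -94*9 = -47*18 = -846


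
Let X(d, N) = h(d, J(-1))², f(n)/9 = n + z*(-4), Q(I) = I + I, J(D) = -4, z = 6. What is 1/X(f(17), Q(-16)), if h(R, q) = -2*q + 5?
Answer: 1/169 ≈ 0.0059172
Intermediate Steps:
h(R, q) = 5 - 2*q
Q(I) = 2*I
f(n) = -216 + 9*n (f(n) = 9*(n + 6*(-4)) = 9*(n - 24) = 9*(-24 + n) = -216 + 9*n)
X(d, N) = 169 (X(d, N) = (5 - 2*(-4))² = (5 + 8)² = 13² = 169)
1/X(f(17), Q(-16)) = 1/169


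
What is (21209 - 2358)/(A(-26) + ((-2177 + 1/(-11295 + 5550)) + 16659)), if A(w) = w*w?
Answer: 15471285/12440387 ≈ 1.2436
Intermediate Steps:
A(w) = w²
(21209 - 2358)/(A(-26) + ((-2177 + 1/(-11295 + 5550)) + 16659)) = (21209 - 2358)/((-26)² + ((-2177 + 1/(-11295 + 5550)) + 16659)) = 18851/(676 + ((-2177 + 1/(-5745)) + 16659)) = 18851/(676 + ((-2177 - 1/5745) + 16659)) = 18851/(676 + (-12506866/5745 + 16659)) = 18851/(676 + 83199089/5745) = 18851/(87082709/5745) = 18851*(5745/87082709) = 15471285/12440387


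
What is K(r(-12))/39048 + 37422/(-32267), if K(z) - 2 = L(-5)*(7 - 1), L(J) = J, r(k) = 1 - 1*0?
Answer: -365539433/314990454 ≈ -1.1605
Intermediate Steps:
r(k) = 1 (r(k) = 1 + 0 = 1)
K(z) = -28 (K(z) = 2 - 5*(7 - 1) = 2 - 5*6 = 2 - 30 = -28)
K(r(-12))/39048 + 37422/(-32267) = -28/39048 + 37422/(-32267) = -28*1/39048 + 37422*(-1/32267) = -7/9762 - 37422/32267 = -365539433/314990454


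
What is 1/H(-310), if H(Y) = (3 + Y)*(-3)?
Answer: 1/921 ≈ 0.0010858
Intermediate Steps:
H(Y) = -9 - 3*Y
1/H(-310) = 1/(-9 - 3*(-310)) = 1/(-9 + 930) = 1/921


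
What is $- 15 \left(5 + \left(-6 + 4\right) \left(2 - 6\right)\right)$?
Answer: $-195$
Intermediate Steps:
$- 15 \left(5 + \left(-6 + 4\right) \left(2 - 6\right)\right) = - 15 \left(5 - -8\right) = - 15 \left(5 + 8\right) = \left(-15\right) 13 = -195$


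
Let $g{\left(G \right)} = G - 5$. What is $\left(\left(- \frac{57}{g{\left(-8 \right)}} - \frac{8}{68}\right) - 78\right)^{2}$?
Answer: $\frac{265527025}{48841} \approx 5436.6$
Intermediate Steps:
$g{\left(G \right)} = -5 + G$
$\left(\left(- \frac{57}{g{\left(-8 \right)}} - \frac{8}{68}\right) - 78\right)^{2} = \left(\left(- \frac{57}{-5 - 8} - \frac{8}{68}\right) - 78\right)^{2} = \left(\left(- \frac{57}{-13} - \frac{2}{17}\right) - 78\right)^{2} = \left(\left(\left(-57\right) \left(- \frac{1}{13}\right) - \frac{2}{17}\right) - 78\right)^{2} = \left(\left(\frac{57}{13} - \frac{2}{17}\right) - 78\right)^{2} = \left(\frac{943}{221} - 78\right)^{2} = \left(- \frac{16295}{221}\right)^{2} = \frac{265527025}{48841}$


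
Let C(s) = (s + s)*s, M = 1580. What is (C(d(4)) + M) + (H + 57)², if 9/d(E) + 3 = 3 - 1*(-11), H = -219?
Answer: 3366866/121 ≈ 27825.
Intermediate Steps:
d(E) = 9/11 (d(E) = 9/(-3 + (3 - 1*(-11))) = 9/(-3 + (3 + 11)) = 9/(-3 + 14) = 9/11)
C(s) = 2*s² (C(s) = (2*s)*s = 2*s²)
(C(d(4)) + M) + (H + 57)² = (2*(9/11)² + 1580) + (-219 + 57)² = (2*(81/121) + 1580) + (-162)² = (162/121 + 1580) + 26244 = 191342/121 + 26244 = 3366866/121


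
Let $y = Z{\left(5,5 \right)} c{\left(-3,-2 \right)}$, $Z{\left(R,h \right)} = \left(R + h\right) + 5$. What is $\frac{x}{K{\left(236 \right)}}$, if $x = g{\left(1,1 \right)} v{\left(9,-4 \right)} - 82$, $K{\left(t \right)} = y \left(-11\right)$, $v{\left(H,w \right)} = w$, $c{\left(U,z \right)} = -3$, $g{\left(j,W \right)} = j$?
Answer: $- \frac{86}{495} \approx -0.17374$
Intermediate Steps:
$Z{\left(R,h \right)} = 5 + R + h$
$y = -45$ ($y = \left(5 + 5 + 5\right) \left(-3\right) = 15 \left(-3\right) = -45$)
$K{\left(t \right)} = 495$ ($K{\left(t \right)} = \left(-45\right) \left(-11\right) = 495$)
$x = -86$ ($x = 1 \left(-4\right) - 82 = -4 - 82 = -86$)
$\frac{x}{K{\left(236 \right)}} = - \frac{86}{495}$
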